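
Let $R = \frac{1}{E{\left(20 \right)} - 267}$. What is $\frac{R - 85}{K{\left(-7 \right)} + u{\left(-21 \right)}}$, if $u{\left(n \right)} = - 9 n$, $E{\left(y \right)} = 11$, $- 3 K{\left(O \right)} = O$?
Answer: $- \frac{65283}{146944} \approx -0.44427$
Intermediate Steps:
$K{\left(O \right)} = - \frac{O}{3}$
$R = - \frac{1}{256}$ ($R = \frac{1}{11 - 267} = \frac{1}{-256} = - \frac{1}{256} \approx -0.0039063$)
$\frac{R - 85}{K{\left(-7 \right)} + u{\left(-21 \right)}} = \frac{- \frac{1}{256} - 85}{\left(- \frac{1}{3}\right) \left(-7\right) - -189} = - \frac{21761}{256 \left(\frac{7}{3} + 189\right)} = - \frac{21761}{256 \cdot \frac{574}{3}} = \left(- \frac{21761}{256}\right) \frac{3}{574} = - \frac{65283}{146944}$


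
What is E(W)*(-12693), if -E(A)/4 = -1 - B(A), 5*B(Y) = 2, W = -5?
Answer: -355404/5 ≈ -71081.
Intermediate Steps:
B(Y) = 2/5 (B(Y) = (1/5)*2 = 2/5)
E(A) = 28/5 (E(A) = -4*(-1 - 1*2/5) = -4*(-1 - 2/5) = -4*(-7/5) = 28/5)
E(W)*(-12693) = (28/5)*(-12693) = -355404/5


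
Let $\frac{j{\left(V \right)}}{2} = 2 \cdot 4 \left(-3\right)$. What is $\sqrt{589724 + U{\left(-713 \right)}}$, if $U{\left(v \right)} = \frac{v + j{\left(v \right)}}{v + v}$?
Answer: $\frac{\sqrt{1199190685810}}{1426} \approx 767.94$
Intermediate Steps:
$j{\left(V \right)} = -48$ ($j{\left(V \right)} = 2 \cdot 2 \cdot 4 \left(-3\right) = 2 \cdot 8 \left(-3\right) = 2 \left(-24\right) = -48$)
$U{\left(v \right)} = \frac{-48 + v}{2 v}$ ($U{\left(v \right)} = \frac{v - 48}{v + v} = \frac{-48 + v}{2 v}$)
$\sqrt{589724 + U{\left(-713 \right)}} = \sqrt{589724 + \frac{-48 - 713}{2 \left(-713\right)}} = \sqrt{589724 + \frac{1}{2} \left(- \frac{1}{713}\right) \left(-761\right)} = \sqrt{589724 + \frac{761}{1426}} = \sqrt{\frac{840947185}{1426}} = \frac{\sqrt{1199190685810}}{1426}$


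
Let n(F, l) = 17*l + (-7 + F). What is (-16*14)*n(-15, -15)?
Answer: 62048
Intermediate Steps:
n(F, l) = -7 + F + 17*l
(-16*14)*n(-15, -15) = (-16*14)*(-7 - 15 + 17*(-15)) = -224*(-7 - 15 - 255) = -224*(-277) = 62048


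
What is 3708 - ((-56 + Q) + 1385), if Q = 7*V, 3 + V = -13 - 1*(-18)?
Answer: 2365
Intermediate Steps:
V = 2 (V = -3 + (-13 - 1*(-18)) = -3 + (-13 + 18) = -3 + 5 = 2)
Q = 14 (Q = 7*2 = 14)
3708 - ((-56 + Q) + 1385) = 3708 - ((-56 + 14) + 1385) = 3708 - (-42 + 1385) = 3708 - 1*1343 = 3708 - 1343 = 2365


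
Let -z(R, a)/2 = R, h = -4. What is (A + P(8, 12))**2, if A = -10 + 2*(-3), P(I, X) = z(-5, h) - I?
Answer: 196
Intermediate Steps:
z(R, a) = -2*R
P(I, X) = 10 - I (P(I, X) = -2*(-5) - I = 10 - I)
A = -16 (A = -10 - 6 = -16)
(A + P(8, 12))**2 = (-16 + (10 - 1*8))**2 = (-16 + (10 - 8))**2 = (-16 + 2)**2 = (-14)**2 = 196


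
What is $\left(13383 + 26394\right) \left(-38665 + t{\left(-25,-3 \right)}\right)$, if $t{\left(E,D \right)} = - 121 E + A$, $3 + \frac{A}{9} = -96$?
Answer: $-1453093587$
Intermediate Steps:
$A = -891$ ($A = -27 + 9 \left(-96\right) = -27 - 864 = -891$)
$t{\left(E,D \right)} = -891 - 121 E$ ($t{\left(E,D \right)} = - 121 E - 891 = -891 - 121 E$)
$\left(13383 + 26394\right) \left(-38665 + t{\left(-25,-3 \right)}\right) = \left(13383 + 26394\right) \left(-38665 - -2134\right) = 39777 \left(-38665 + \left(-891 + 3025\right)\right) = 39777 \left(-38665 + 2134\right) = 39777 \left(-36531\right) = -1453093587$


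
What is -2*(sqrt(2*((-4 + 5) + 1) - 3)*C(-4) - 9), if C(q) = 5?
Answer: 8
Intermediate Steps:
-2*(sqrt(2*((-4 + 5) + 1) - 3)*C(-4) - 9) = -2*(sqrt(2*((-4 + 5) + 1) - 3)*5 - 9) = -2*(sqrt(2*(1 + 1) - 3)*5 - 9) = -2*(sqrt(2*2 - 3)*5 - 9) = -2*(sqrt(4 - 3)*5 - 9) = -2*(sqrt(1)*5 - 9) = -2*(1*5 - 9) = -2*(5 - 9) = -2*(-4) = 8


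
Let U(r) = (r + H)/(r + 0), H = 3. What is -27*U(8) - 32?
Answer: -553/8 ≈ -69.125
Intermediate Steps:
U(r) = (3 + r)/r (U(r) = (r + 3)/(r + 0) = (3 + r)/r)
-27*U(8) - 32 = -27*(3 + 8)/8 - 32 = -27*11/8 - 32 = -297/8 - 32 = -553/8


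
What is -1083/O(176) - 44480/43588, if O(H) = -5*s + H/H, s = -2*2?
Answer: -4011657/76279 ≈ -52.592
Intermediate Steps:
s = -4
O(H) = 21 (O(H) = -5*(-4) + H/H = 20 + 1 = 21)
-1083/O(176) - 44480/43588 = -1083/21 - 44480/43588 = -1083*1/21 - 44480*1/43588 = -361/7 - 11120/10897 = -4011657/76279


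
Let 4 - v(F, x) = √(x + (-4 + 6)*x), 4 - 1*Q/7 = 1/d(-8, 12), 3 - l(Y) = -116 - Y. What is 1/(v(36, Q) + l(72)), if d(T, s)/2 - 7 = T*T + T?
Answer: 1170/227647 + √3018/227647 ≈ 0.0053809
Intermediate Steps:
l(Y) = 119 + Y (l(Y) = 3 - (-116 - Y) = 3 + (116 + Y) = 119 + Y)
d(T, s) = 14 + 2*T + 2*T² (d(T, s) = 14 + 2*(T*T + T) = 14 + 2*(T² + T) = 14 + 2*(T + T²) = 14 + (2*T + 2*T²) = 14 + 2*T + 2*T²)
Q = 503/18 (Q = 28 - 7/(14 + 2*(-8) + 2*(-8)²) = 28 - 7/(14 - 16 + 2*64) = 28 - 7/(14 - 16 + 128) = 28 - 7/126 = 28 - 7*1/126 = 28 - 1/18 = 503/18 ≈ 27.944)
v(F, x) = 4 - √3*√x (v(F, x) = 4 - √(x + (-4 + 6)*x) = 4 - √(x + 2*x) = 4 - √(3*x) = 4 - √3*√x)
1/(v(36, Q) + l(72)) = 1/((4 - √3*√(503/18)) + (119 + 72)) = 1/((4 - √3*√1006/6) + 191) = 1/((4 - √3018/6) + 191) = 1/(195 - √3018/6)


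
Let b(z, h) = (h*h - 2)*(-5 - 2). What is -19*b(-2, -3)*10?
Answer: 9310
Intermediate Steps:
b(z, h) = 14 - 7*h² (b(z, h) = (h² - 2)*(-7) = (-2 + h²)*(-7) = 14 - 7*h²)
-19*b(-2, -3)*10 = -19*(14 - 7*(-3)²)*10 = -19*(14 - 7*9)*10 = -19*(14 - 63)*10 = -19*(-49)*10 = 931*10 = 9310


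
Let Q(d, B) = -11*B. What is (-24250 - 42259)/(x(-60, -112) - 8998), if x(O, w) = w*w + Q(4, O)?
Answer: -66509/4206 ≈ -15.813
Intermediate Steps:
x(O, w) = w**2 - 11*O (x(O, w) = w*w - 11*O = w**2 - 11*O)
(-24250 - 42259)/(x(-60, -112) - 8998) = (-24250 - 42259)/(((-112)**2 - 11*(-60)) - 8998) = -66509/((12544 + 660) - 8998) = -66509/(13204 - 8998) = -66509/4206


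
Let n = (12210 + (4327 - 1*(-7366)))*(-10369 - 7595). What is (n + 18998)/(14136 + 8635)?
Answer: -429374494/22771 ≈ -18856.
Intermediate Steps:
n = -429393492 (n = (12210 + (4327 + 7366))*(-17964) = (12210 + 11693)*(-17964) = 23903*(-17964) = -429393492)
(n + 18998)/(14136 + 8635) = (-429393492 + 18998)/(14136 + 8635) = -429374494/22771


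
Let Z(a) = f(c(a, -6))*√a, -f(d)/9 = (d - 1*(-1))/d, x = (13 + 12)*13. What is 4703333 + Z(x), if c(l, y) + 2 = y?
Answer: 4703333 - 315*√13/8 ≈ 4.7032e+6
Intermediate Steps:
c(l, y) = -2 + y
x = 325 (x = 25*13 = 325)
f(d) = -9*(1 + d)/d (f(d) = -9*(d - 1*(-1))/d = -9*(d + 1)/d = -9*(1 + d)/d)
Z(a) = -63*√a/8 (Z(a) = (-9 - 9/(-2 - 6))*√a = (-9 - 9/(-8))*√a = (-9 - 9*(-⅛))*√a = (-9 + 9/8)*√a = -63*√a/8)
4703333 + Z(x) = 4703333 - 315*√13/8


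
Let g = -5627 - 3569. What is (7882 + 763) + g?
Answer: -551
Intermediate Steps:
g = -9196
(7882 + 763) + g = (7882 + 763) - 9196 = 8645 - 9196 = -551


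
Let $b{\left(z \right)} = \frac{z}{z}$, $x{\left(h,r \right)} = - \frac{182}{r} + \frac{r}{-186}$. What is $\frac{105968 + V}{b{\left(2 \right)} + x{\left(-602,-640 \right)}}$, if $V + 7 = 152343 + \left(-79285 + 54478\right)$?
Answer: $\frac{6948870720}{140623} \approx 49415.0$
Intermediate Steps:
$x{\left(h,r \right)} = - \frac{182}{r} - \frac{r}{186}$ ($x{\left(h,r \right)} = - \frac{182}{r} + r \left(- \frac{1}{186}\right) = - \frac{182}{r} - \frac{r}{186}$)
$b{\left(z \right)} = 1$
$V = 127529$ ($V = -7 + \left(152343 + \left(-79285 + 54478\right)\right) = -7 + \left(152343 - 24807\right) = -7 + 127536 = 127529$)
$\frac{105968 + V}{b{\left(2 \right)} + x{\left(-602,-640 \right)}} = \frac{105968 + 127529}{1 - \left(- \frac{320}{93} + \frac{182}{-640}\right)} = \frac{233497}{1 + \left(\left(-182\right) \left(- \frac{1}{640}\right) + \frac{320}{93}\right)} = \frac{233497}{1 + \left(\frac{91}{320} + \frac{320}{93}\right)} = \frac{233497}{1 + \frac{110863}{29760}} = \frac{233497}{\frac{140623}{29760}} = 233497 \cdot \frac{29760}{140623} = \frac{6948870720}{140623}$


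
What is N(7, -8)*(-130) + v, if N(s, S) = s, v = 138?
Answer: -772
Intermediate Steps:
N(7, -8)*(-130) + v = 7*(-130) + 138 = -910 + 138 = -772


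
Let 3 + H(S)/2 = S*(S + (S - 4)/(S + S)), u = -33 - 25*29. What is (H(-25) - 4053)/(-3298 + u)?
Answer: 473/676 ≈ 0.69970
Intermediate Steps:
u = -758 (u = -33 - 725 = -758)
H(S) = -6 + 2*S*(S + (-4 + S)/(2*S)) (H(S) = -6 + 2*(S*(S + (S - 4)/(S + S))) = -6 + 2*(S*(S + (-4 + S)/((2*S)))) = -6 + 2*(S*(S + (-4 + S)*(1/(2*S)))) = -6 + 2*(S*(S + (-4 + S)/(2*S))) = -6 + 2*S*(S + (-4 + S)/(2*S)))
(H(-25) - 4053)/(-3298 + u) = ((-10 - 25 + 2*(-25)²) - 4053)/(-3298 - 758) = ((-10 - 25 + 2*625) - 4053)/(-4056) = ((-10 - 25 + 1250) - 4053)*(-1/4056) = (1215 - 4053)*(-1/4056) = -2838*(-1/4056) = 473/676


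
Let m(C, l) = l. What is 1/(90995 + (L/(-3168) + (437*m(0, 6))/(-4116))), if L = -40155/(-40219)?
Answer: 14567643552/1325573440452001 ≈ 1.0990e-5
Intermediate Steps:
L = 40155/40219 (L = -40155*(-1/40219) = 40155/40219 ≈ 0.99841)
1/(90995 + (L/(-3168) + (437*m(0, 6))/(-4116))) = 1/(90995 + ((40155/40219)/(-3168) + (437*6)/(-4116))) = 1/(90995 + ((40155/40219)*(-1/3168) + 2622*(-1/4116))) = 1/(90995 + (-13385/42471264 - 437/686)) = 1/(90995 - 9284562239/14567643552) = 1/(1325573440452001/14567643552) = 14567643552/1325573440452001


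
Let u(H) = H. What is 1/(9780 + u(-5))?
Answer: 1/9775 ≈ 0.00010230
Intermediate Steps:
1/(9780 + u(-5)) = 1/(9780 - 5) = 1/9775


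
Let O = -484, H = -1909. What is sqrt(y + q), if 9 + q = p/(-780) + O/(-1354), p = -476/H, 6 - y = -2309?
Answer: sqrt(146482241028643377195)/252016635 ≈ 48.025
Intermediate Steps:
y = 2315 (y = 6 - 1*(-2309) = 6 + 2309 = 2315)
p = 476/1909 (p = -476/(-1909) = -476*(-1/1909) = 476/1909 ≈ 0.24935)
q = -2178144568/252016635 (q = -9 + ((476/1909)/(-780) - 484/(-1354)) = -9 + ((476/1909)*(-1/780) - 484*(-1/1354)) = -9 + (-119/372255 + 242/677) = -9 + 90005147/252016635 = -2178144568/252016635 ≈ -8.6429)
sqrt(y + q) = sqrt(2315 - 2178144568/252016635) = sqrt(581240365457/252016635) = sqrt(146482241028643377195)/252016635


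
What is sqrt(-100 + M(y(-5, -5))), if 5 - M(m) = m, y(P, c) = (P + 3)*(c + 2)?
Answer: I*sqrt(101) ≈ 10.05*I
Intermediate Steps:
y(P, c) = (2 + c)*(3 + P) (y(P, c) = (3 + P)*(2 + c) = (2 + c)*(3 + P))
M(m) = 5 - m
sqrt(-100 + M(y(-5, -5))) = sqrt(-100 + (5 - (6 + 2*(-5) + 3*(-5) - 5*(-5)))) = sqrt(-100 + (5 - (6 - 10 - 15 + 25))) = sqrt(-100 + (5 - 1*6)) = sqrt(-100 + (5 - 6)) = sqrt(-100 - 1) = sqrt(-101) = I*sqrt(101)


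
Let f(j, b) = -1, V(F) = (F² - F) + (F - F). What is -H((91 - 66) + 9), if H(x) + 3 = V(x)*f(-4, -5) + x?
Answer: 1091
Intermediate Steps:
V(F) = F² - F (V(F) = (F² - F) + 0 = F² - F)
H(x) = -3 + x - x*(-1 + x) (H(x) = -3 + ((x*(-1 + x))*(-1) + x) = -3 + (-x*(-1 + x) + x) = -3 + (x - x*(-1 + x)) = -3 + x - x*(-1 + x))
-H((91 - 66) + 9) = -(-3 + ((91 - 66) + 9) - ((91 - 66) + 9)*(-1 + ((91 - 66) + 9))) = -(-3 + (25 + 9) - (25 + 9)*(-1 + (25 + 9))) = -(-3 + 34 - 1*34*(-1 + 34)) = -(-3 + 34 - 1*34*33) = -(-3 + 34 - 1122) = -1*(-1091) = 1091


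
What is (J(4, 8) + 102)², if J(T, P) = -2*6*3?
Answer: 4356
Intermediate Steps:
J(T, P) = -36 (J(T, P) = -12*3 = -36)
(J(4, 8) + 102)² = (-36 + 102)² = 66² = 4356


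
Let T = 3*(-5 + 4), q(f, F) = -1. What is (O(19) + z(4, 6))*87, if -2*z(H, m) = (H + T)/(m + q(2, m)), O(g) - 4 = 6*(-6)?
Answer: -27927/10 ≈ -2792.7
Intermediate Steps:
T = -3 (T = 3*(-1) = -3)
O(g) = -32 (O(g) = 4 + 6*(-6) = 4 - 36 = -32)
z(H, m) = -(-3 + H)/(2*(-1 + m)) (z(H, m) = -(H - 3)/(2*(m - 1)) = -(-3 + H)/(2*(-1 + m)))
(O(19) + z(4, 6))*87 = (-32 + (3 - 1*4)/(2*(-1 + 6)))*87 = (-32 + (½)*(3 - 4)/5)*87 = (-32 + (½)*(⅕)*(-1))*87 = (-32 - ⅒)*87 = -321/10*87 = -27927/10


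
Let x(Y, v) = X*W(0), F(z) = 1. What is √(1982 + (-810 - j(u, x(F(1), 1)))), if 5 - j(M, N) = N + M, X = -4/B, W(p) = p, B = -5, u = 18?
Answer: √1185 ≈ 34.424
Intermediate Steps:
X = ⅘ (X = -4/(-5) = -4*(-⅕) = ⅘ ≈ 0.80000)
x(Y, v) = 0 (x(Y, v) = (⅘)*0 = 0)
j(M, N) = 5 - M - N (j(M, N) = 5 - (N + M) = 5 - (M + N) = 5 + (-M - N) = 5 - M - N)
√(1982 + (-810 - j(u, x(F(1), 1)))) = √(1982 + (-810 - (5 - 1*18 - 1*0))) = √(1982 + (-810 - (5 - 18 + 0))) = √(1982 + (-810 - 1*(-13))) = √(1982 + (-810 + 13)) = √(1982 - 797) = √1185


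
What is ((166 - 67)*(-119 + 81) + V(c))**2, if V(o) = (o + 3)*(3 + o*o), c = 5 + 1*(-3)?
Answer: 13890529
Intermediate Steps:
c = 2 (c = 5 - 3 = 2)
V(o) = (3 + o)*(3 + o**2)
((166 - 67)*(-119 + 81) + V(c))**2 = ((166 - 67)*(-119 + 81) + (9 + 2**3 + 3*2 + 3*2**2))**2 = (99*(-38) + (9 + 8 + 6 + 3*4))**2 = (-3762 + (9 + 8 + 6 + 12))**2 = (-3762 + 35)**2 = (-3727)**2 = 13890529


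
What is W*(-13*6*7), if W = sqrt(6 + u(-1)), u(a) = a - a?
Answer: -546*sqrt(6) ≈ -1337.4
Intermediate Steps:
u(a) = 0
W = sqrt(6) (W = sqrt(6 + 0) = sqrt(6) ≈ 2.4495)
W*(-13*6*7) = sqrt(6)*(-13*6*7) = sqrt(6)*(-78*7) = sqrt(6)*(-546) = -546*sqrt(6)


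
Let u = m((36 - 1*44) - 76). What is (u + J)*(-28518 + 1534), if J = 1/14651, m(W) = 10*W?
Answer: 332087743576/14651 ≈ 2.2667e+7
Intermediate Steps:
u = -840 (u = 10*((36 - 1*44) - 76) = 10*((36 - 44) - 76) = 10*(-8 - 76) = 10*(-84) = -840)
J = 1/14651 ≈ 6.8255e-5
(u + J)*(-28518 + 1534) = (-840 + 1/14651)*(-28518 + 1534) = -12306839/14651*(-26984) = 332087743576/14651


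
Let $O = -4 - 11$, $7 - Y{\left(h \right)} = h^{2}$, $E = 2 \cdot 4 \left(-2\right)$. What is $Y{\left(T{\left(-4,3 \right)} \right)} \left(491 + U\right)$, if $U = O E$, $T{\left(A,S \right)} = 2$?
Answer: $2193$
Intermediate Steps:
$E = -16$ ($E = 8 \left(-2\right) = -16$)
$Y{\left(h \right)} = 7 - h^{2}$
$O = -15$ ($O = -4 - 11 = -15$)
$U = 240$ ($U = \left(-15\right) \left(-16\right) = 240$)
$Y{\left(T{\left(-4,3 \right)} \right)} \left(491 + U\right) = \left(7 - 2^{2}\right) \left(491 + 240\right) = \left(7 - 4\right) 731 = 3 \cdot 731 = 2193$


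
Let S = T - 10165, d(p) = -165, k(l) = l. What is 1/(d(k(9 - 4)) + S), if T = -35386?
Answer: -1/45716 ≈ -2.1874e-5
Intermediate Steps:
S = -45551 (S = -35386 - 10165 = -45551)
1/(d(k(9 - 4)) + S) = 1/(-165 - 45551) = 1/(-45716) = -1/45716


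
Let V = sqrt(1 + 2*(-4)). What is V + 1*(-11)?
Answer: -11 + I*sqrt(7) ≈ -11.0 + 2.6458*I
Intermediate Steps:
V = I*sqrt(7) (V = sqrt(1 - 8) = sqrt(-7) = I*sqrt(7) ≈ 2.6458*I)
V + 1*(-11) = I*sqrt(7) + 1*(-11) = I*sqrt(7) - 11 = -11 + I*sqrt(7)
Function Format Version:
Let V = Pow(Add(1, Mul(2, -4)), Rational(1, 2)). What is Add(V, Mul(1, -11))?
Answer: Add(-11, Mul(I, Pow(7, Rational(1, 2)))) ≈ Add(-11.000, Mul(2.6458, I))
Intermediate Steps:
V = Mul(I, Pow(7, Rational(1, 2))) (V = Pow(Add(1, -8), Rational(1, 2)) = Pow(-7, Rational(1, 2)) = Mul(I, Pow(7, Rational(1, 2))) ≈ Mul(2.6458, I))
Add(V, Mul(1, -11)) = Add(Mul(I, Pow(7, Rational(1, 2))), Mul(1, -11)) = Add(Mul(I, Pow(7, Rational(1, 2))), -11) = Add(-11, Mul(I, Pow(7, Rational(1, 2))))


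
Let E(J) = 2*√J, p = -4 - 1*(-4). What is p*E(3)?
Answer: 0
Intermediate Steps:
p = 0 (p = -4 + 4 = 0)
p*E(3) = 0*(2*√3) = 0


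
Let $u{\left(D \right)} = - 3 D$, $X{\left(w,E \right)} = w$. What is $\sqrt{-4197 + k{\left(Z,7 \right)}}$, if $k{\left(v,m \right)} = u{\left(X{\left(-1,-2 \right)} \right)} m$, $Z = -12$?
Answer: $12 i \sqrt{29} \approx 64.622 i$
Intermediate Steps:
$k{\left(v,m \right)} = 3 m$ ($k{\left(v,m \right)} = \left(-3\right) \left(-1\right) m = 3 m$)
$\sqrt{-4197 + k{\left(Z,7 \right)}} = \sqrt{-4197 + 3 \cdot 7} = \sqrt{-4197 + 21} = \sqrt{-4176} = 12 i \sqrt{29}$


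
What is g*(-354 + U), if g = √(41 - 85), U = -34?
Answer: -776*I*√11 ≈ -2573.7*I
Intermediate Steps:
g = 2*I*√11 (g = √(-44) = 2*I*√11 ≈ 6.6332*I)
g*(-354 + U) = (2*I*√11)*(-354 - 34) = (2*I*√11)*(-388) = -776*I*√11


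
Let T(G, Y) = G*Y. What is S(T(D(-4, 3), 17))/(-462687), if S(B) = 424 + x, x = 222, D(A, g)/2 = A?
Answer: -646/462687 ≈ -0.0013962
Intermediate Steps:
D(A, g) = 2*A
S(B) = 646 (S(B) = 424 + 222 = 646)
S(T(D(-4, 3), 17))/(-462687) = 646/(-462687) = 646*(-1/462687) = -646/462687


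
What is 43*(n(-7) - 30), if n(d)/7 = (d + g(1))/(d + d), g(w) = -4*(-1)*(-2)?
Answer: -1935/2 ≈ -967.50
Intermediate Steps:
g(w) = -8 (g(w) = 4*(-2) = -8)
n(d) = 7*(-8 + d)/(2*d) (n(d) = 7*((d - 8)/(d + d)) = 7*((-8 + d)/((2*d))) = 7*((-8 + d)*(1/(2*d))) = 7*((-8 + d)/(2*d)) = 7*(-8 + d)/(2*d))
43*(n(-7) - 30) = 43*((7/2 - 28/(-7)) - 30) = 43*((7/2 - 28*(-1/7)) - 30) = 43*((7/2 + 4) - 30) = 43*(15/2 - 30) = 43*(-45/2) = -1935/2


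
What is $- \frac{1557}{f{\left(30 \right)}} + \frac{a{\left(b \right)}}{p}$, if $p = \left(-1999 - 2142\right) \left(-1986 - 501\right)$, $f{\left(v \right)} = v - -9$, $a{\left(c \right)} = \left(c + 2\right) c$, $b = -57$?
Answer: $- \frac{1781655806}{44627557} \approx -39.923$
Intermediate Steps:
$a{\left(c \right)} = c \left(2 + c\right)$ ($a{\left(c \right)} = \left(2 + c\right) c = c \left(2 + c\right)$)
$f{\left(v \right)} = 9 + v$ ($f{\left(v \right)} = v + 9 = 9 + v$)
$p = 10298667$ ($p = \left(-4141\right) \left(-2487\right) = 10298667$)
$- \frac{1557}{f{\left(30 \right)}} + \frac{a{\left(b \right)}}{p} = - \frac{1557}{9 + 30} + \frac{\left(-57\right) \left(2 - 57\right)}{10298667} = - \frac{1557}{39} + \left(-57\right) \left(-55\right) \frac{1}{10298667} = \left(-1557\right) \frac{1}{39} + 3135 \cdot \frac{1}{10298667} = - \frac{519}{13} + \frac{1045}{3432889} = - \frac{1781655806}{44627557}$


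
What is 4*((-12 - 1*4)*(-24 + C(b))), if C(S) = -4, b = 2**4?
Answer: 1792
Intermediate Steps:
b = 16
4*((-12 - 1*4)*(-24 + C(b))) = 4*((-12 - 1*4)*(-24 - 4)) = 4*((-12 - 4)*(-28)) = 4*(-16*(-28)) = 4*448 = 1792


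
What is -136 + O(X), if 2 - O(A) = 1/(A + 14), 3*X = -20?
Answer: -2951/22 ≈ -134.14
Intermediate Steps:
X = -20/3 (X = (⅓)*(-20) = -20/3 ≈ -6.6667)
O(A) = 2 - 1/(14 + A) (O(A) = 2 - 1/(A + 14) = 2 - 1/(14 + A))
-136 + O(X) = -136 + (27 + 2*(-20/3))/(14 - 20/3) = -136 + (27 - 40/3)/(22/3) = -136 + (3/22)*(41/3) = -136 + 41/22 = -2951/22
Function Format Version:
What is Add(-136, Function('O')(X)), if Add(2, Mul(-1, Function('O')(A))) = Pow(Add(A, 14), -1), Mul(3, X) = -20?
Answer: Rational(-2951, 22) ≈ -134.14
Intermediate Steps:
X = Rational(-20, 3) (X = Mul(Rational(1, 3), -20) = Rational(-20, 3) ≈ -6.6667)
Function('O')(A) = Add(2, Mul(-1, Pow(Add(14, A), -1))) (Function('O')(A) = Add(2, Mul(-1, Pow(Add(A, 14), -1))) = Add(2, Mul(-1, Pow(Add(14, A), -1))))
Add(-136, Function('O')(X)) = Add(-136, Mul(Pow(Add(14, Rational(-20, 3)), -1), Add(27, Mul(2, Rational(-20, 3))))) = Add(-136, Mul(Pow(Rational(22, 3), -1), Add(27, Rational(-40, 3)))) = Add(-136, Mul(Rational(3, 22), Rational(41, 3))) = Add(-136, Rational(41, 22)) = Rational(-2951, 22)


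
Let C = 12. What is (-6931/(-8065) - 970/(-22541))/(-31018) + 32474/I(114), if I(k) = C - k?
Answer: -91558184551207661/287581879990470 ≈ -318.37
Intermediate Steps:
I(k) = 12 - k
(-6931/(-8065) - 970/(-22541))/(-31018) + 32474/I(114) = (-6931/(-8065) - 970/(-22541))/(-31018) + 32474/(12 - 1*114) = (-6931*(-1/8065) - 970*(-1/22541))*(-1/31018) + 32474/(12 - 114) = (6931/8065 + 970/22541)*(-1/31018) + 32474/(-102) = (164054721/181793165)*(-1/31018) + 32474*(-1/102) = -164054721/5638860391970 - 16237/51 = -91558184551207661/287581879990470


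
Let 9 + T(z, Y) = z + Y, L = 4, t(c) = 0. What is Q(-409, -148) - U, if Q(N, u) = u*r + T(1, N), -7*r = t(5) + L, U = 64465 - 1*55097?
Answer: -67903/7 ≈ -9700.4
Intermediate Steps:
U = 9368 (U = 64465 - 55097 = 9368)
T(z, Y) = -9 + Y + z (T(z, Y) = -9 + (z + Y) = -9 + (Y + z) = -9 + Y + z)
r = -4/7 (r = -(0 + 4)/7 = -1/7*4 = -4/7 ≈ -0.57143)
Q(N, u) = -8 + N - 4*u/7 (Q(N, u) = u*(-4/7) + (-9 + N + 1) = -4*u/7 + (-8 + N) = -8 + N - 4*u/7)
Q(-409, -148) - U = (-8 - 409 - 4/7*(-148)) - 1*9368 = (-8 - 409 + 592/7) - 9368 = -2327/7 - 9368 = -67903/7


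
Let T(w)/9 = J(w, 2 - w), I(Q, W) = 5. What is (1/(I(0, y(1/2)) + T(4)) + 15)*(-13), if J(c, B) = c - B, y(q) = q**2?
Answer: -11518/59 ≈ -195.22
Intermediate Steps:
T(w) = -18 + 18*w (T(w) = 9*(w - (2 - w)) = 9*(w + (-2 + w)) = 9*(-2 + 2*w) = -18 + 18*w)
(1/(I(0, y(1/2)) + T(4)) + 15)*(-13) = (1/(5 + (-18 + 18*4)) + 15)*(-13) = (1/(5 + (-18 + 72)) + 15)*(-13) = (1/(5 + 54) + 15)*(-13) = (1/59 + 15)*(-13) = (886/59)*(-13) = -11518/59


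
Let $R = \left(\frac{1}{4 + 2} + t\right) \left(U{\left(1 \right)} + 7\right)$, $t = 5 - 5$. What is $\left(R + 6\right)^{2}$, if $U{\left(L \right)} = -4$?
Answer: $\frac{169}{4} \approx 42.25$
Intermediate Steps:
$t = 0$ ($t = 5 - 5 = 0$)
$R = \frac{1}{2}$ ($R = \left(\frac{1}{4 + 2} + 0\right) \left(-4 + 7\right) = \left(\frac{1}{6} + 0\right) 3 = \frac{1}{6} \cdot 3 = \frac{1}{2} \approx 0.5$)
$\left(R + 6\right)^{2} = \left(\frac{1}{2} + 6\right)^{2} = \left(\frac{13}{2}\right)^{2} = \frac{169}{4}$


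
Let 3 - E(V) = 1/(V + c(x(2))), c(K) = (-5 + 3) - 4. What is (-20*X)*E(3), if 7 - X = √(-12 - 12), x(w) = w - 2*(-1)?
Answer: -1400/3 + 400*I*√6/3 ≈ -466.67 + 326.6*I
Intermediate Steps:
x(w) = 2 + w (x(w) = w + 2 = 2 + w)
c(K) = -6 (c(K) = -2 - 4 = -6)
E(V) = 3 - 1/(-6 + V) (E(V) = 3 - 1/(V - 6) = 3 - 1/(-6 + V))
X = 7 - 2*I*√6 (X = 7 - √(-12 - 12) = 7 - √(-24) = 7 - 2*I*√6 ≈ 7.0 - 4.899*I)
(-20*X)*E(3) = (-20*(7 - 2*I*√6))*((-19 + 3*3)/(-6 + 3)) = (-140 + 40*I*√6)*((-19 + 9)/(-3)) = (-140 + 40*I*√6)*(-⅓*(-10)) = (-140 + 40*I*√6)*(10/3) = -1400/3 + 400*I*√6/3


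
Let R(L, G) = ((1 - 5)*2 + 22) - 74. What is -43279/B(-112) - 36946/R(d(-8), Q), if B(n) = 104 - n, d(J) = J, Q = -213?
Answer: 448633/1080 ≈ 415.40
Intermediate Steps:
R(L, G) = -60 (R(L, G) = (-4*2 + 22) - 74 = (-8 + 22) - 74 = 14 - 74 = -60)
-43279/B(-112) - 36946/R(d(-8), Q) = -43279/(104 - 1*(-112)) - 36946/(-60) = -43279/(104 + 112) - 36946*(-1/60) = -43279/216 + 18473/30 = 448633/1080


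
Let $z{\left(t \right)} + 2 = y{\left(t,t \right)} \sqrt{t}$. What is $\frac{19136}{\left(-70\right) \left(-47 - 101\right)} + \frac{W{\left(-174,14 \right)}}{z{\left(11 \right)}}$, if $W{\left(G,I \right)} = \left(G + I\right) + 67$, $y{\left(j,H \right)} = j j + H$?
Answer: $\frac{35383}{19166} - \frac{3069 \sqrt{11}}{47915} \approx 1.6337$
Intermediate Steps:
$y{\left(j,H \right)} = H + j^{2}$ ($y{\left(j,H \right)} = j^{2} + H = H + j^{2}$)
$z{\left(t \right)} = -2 + \sqrt{t} \left(t + t^{2}\right)$ ($z{\left(t \right)} = -2 + \left(t + t^{2}\right) \sqrt{t} = -2 + \sqrt{t} \left(t + t^{2}\right)$)
$W{\left(G,I \right)} = 67 + G + I$
$\frac{19136}{\left(-70\right) \left(-47 - 101\right)} + \frac{W{\left(-174,14 \right)}}{z{\left(11 \right)}} = \frac{19136}{\left(-70\right) \left(-47 - 101\right)} + \frac{67 - 174 + 14}{-2 + 11^{\frac{3}{2}} \left(1 + 11\right)} = \frac{19136}{\left(-70\right) \left(-148\right)} - \frac{93}{-2 + 11 \sqrt{11} \cdot 12} = \frac{19136}{10360} - \frac{93}{-2 + 132 \sqrt{11}} = 19136 \cdot \frac{1}{10360} - \frac{93}{-2 + 132 \sqrt{11}} = \frac{2392}{1295} - \frac{93}{-2 + 132 \sqrt{11}}$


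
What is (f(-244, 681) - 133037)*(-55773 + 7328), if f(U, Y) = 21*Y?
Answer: 5752165520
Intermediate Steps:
(f(-244, 681) - 133037)*(-55773 + 7328) = (21*681 - 133037)*(-55773 + 7328) = (14301 - 133037)*(-48445) = -118736*(-48445) = 5752165520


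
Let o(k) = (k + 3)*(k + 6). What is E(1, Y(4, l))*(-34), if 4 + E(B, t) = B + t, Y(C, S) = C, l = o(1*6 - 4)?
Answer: -34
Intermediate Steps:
o(k) = (3 + k)*(6 + k)
l = 40 (l = 18 + (1*6 - 4)² + 9*(1*6 - 4) = 18 + (6 - 4)² + 9*(6 - 4) = 18 + 2² + 9*2 = 18 + 4 + 18 = 40)
E(B, t) = -4 + B + t (E(B, t) = -4 + (B + t) = -4 + B + t)
E(1, Y(4, l))*(-34) = (-4 + 1 + 4)*(-34) = 1*(-34) = -34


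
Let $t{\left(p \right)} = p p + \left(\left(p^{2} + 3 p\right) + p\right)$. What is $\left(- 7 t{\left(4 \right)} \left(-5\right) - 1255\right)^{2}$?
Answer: $180625$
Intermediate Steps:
$t{\left(p \right)} = 2 p^{2} + 4 p$ ($t{\left(p \right)} = p^{2} + \left(p^{2} + 4 p\right) = 2 p^{2} + 4 p$)
$\left(- 7 t{\left(4 \right)} \left(-5\right) - 1255\right)^{2} = \left(- 7 \cdot 2 \cdot 4 \left(2 + 4\right) \left(-5\right) - 1255\right)^{2} = \left(- 7 \cdot 2 \cdot 4 \cdot 6 \left(-5\right) - 1255\right)^{2} = \left(\left(-7\right) 48 \left(-5\right) - 1255\right)^{2} = \left(\left(-336\right) \left(-5\right) - 1255\right)^{2} = \left(1680 - 1255\right)^{2} = 425^{2} = 180625$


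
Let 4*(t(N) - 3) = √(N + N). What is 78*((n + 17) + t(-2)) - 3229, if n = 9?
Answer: -967 + 39*I ≈ -967.0 + 39.0*I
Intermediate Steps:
t(N) = 3 + √2*√N/4 (t(N) = 3 + √(N + N)/4 = 3 + √(2*N)/4 = 3 + (√2*√N)/4 = 3 + √2*√N/4)
78*((n + 17) + t(-2)) - 3229 = 78*((9 + 17) + (3 + √2*√(-2)/4)) - 3229 = 78*(26 + (3 + √2*(I*√2)/4)) - 3229 = 78*(26 + (3 + I/2)) - 3229 = 78*(29 + I/2) - 3229 = (2262 + 39*I) - 3229 = -967 + 39*I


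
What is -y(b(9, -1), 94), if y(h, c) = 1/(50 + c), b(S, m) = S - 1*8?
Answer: -1/144 ≈ -0.0069444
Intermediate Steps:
b(S, m) = -8 + S (b(S, m) = S - 8 = -8 + S)
-y(b(9, -1), 94) = -1/(50 + 94) = -1/144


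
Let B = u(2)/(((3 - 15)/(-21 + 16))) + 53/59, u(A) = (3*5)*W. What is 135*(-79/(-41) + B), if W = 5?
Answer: 44510985/9676 ≈ 4600.1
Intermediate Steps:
u(A) = 75 (u(A) = (3*5)*5 = 15*5 = 75)
B = 7587/236 (B = 75/(((3 - 15)/(-21 + 16))) + 53/59 = 75/((-12/(-5))) + 53*(1/59) = 75/((-12*(-⅕))) + 53/59 = 75/(12/5) + 53/59 = 75*(5/12) + 53/59 = 125/4 + 53/59 = 7587/236 ≈ 32.148)
135*(-79/(-41) + B) = 135*(-79/(-41) + 7587/236) = 135*(-79*(-1/41) + 7587/236) = 135*(79/41 + 7587/236) = 135*(329711/9676) = 44510985/9676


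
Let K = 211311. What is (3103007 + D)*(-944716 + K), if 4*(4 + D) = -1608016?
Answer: -1980926171595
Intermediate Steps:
D = -402008 (D = -4 + (¼)*(-1608016) = -4 - 402004 = -402008)
(3103007 + D)*(-944716 + K) = (3103007 - 402008)*(-944716 + 211311) = 2700999*(-733405) = -1980926171595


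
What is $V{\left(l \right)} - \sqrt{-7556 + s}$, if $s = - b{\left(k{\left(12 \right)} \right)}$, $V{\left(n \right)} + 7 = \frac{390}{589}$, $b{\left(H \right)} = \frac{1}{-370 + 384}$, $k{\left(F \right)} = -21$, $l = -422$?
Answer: $- \frac{3733}{589} - \frac{i \sqrt{1480990}}{14} \approx -6.3379 - 86.926 i$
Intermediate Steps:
$b{\left(H \right)} = \frac{1}{14}$
$V{\left(n \right)} = - \frac{3733}{589}$ ($V{\left(n \right)} = -7 + \frac{390}{589} = - \frac{3733}{589}$)
$s = - \frac{1}{14}$ ($s = \left(-1\right) \frac{1}{14} = - \frac{1}{14} \approx -0.071429$)
$V{\left(l \right)} - \sqrt{-7556 + s} = - \frac{3733}{589} - \sqrt{-7556 - \frac{1}{14}} = - \frac{3733}{589} - \sqrt{- \frac{105785}{14}} = - \frac{3733}{589} - \frac{i \sqrt{1480990}}{14}$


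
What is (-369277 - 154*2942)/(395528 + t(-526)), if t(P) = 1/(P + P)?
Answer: -57673796/27739697 ≈ -2.0791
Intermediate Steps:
t(P) = 1/(2*P)
(-369277 - 154*2942)/(395528 + t(-526)) = (-369277 - 154*2942)/(395528 + (½)/(-526)) = (-369277 - 453068)/(395528 + (½)*(-1/526)) = -822345/(395528 - 1/1052) = -822345/416095455/1052 = -822345*1052/416095455 = -57673796/27739697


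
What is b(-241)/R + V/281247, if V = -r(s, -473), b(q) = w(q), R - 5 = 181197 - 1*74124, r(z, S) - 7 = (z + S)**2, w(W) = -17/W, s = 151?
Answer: -11103005059/30115366266 ≈ -0.36868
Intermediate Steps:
r(z, S) = 7 + (S + z)**2 (r(z, S) = 7 + (z + S)**2 = 7 + (S + z)**2)
R = 107078 (R = 5 + (181197 - 1*74124) = 5 + (181197 - 74124) = 5 + 107073 = 107078)
b(q) = -17/q
V = -103691 (V = -(7 + (-473 + 151)**2) = -(7 + (-322)**2) = -(7 + 103684) = -1*103691 = -103691)
b(-241)/R + V/281247 = -17/(-241)/107078 - 103691/281247 = -17*(-1/241)*(1/107078) - 103691*1/281247 = (17/241)*(1/107078) - 103691/281247 = 17/25805798 - 103691/281247 = -11103005059/30115366266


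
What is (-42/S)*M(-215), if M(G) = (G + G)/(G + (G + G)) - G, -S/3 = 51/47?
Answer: 425726/153 ≈ 2782.5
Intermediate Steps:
S = -153/47 ≈ -3.2553
M(G) = 2/3 - G (M(G) = (2*G)/(G + 2*G) - G = (2*G)/((3*G)) - G = (2*G)*(1/(3*G)) - G = 2/3 - G)
(-42/S)*M(-215) = (-42/(-153/47))*(2/3 - 1*(-215)) = (-42*(-47/153))*(2/3 + 215) = (658/51)*(647/3) = 425726/153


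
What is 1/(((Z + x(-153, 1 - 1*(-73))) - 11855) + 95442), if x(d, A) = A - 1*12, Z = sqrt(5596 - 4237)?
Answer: 27883/2332384614 - sqrt(151)/2332384614 ≈ 1.1949e-5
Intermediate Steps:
Z = 3*sqrt(151) (Z = sqrt(1359) = 3*sqrt(151) ≈ 36.865)
x(d, A) = -12 + A (x(d, A) = A - 12 = -12 + A)
1/(((Z + x(-153, 1 - 1*(-73))) - 11855) + 95442) = 1/(((3*sqrt(151) + (-12 + (1 - 1*(-73)))) - 11855) + 95442) = 1/(((3*sqrt(151) + (-12 + (1 + 73))) - 11855) + 95442) = 1/(((3*sqrt(151) + (-12 + 74)) - 11855) + 95442) = 1/(((3*sqrt(151) + 62) - 11855) + 95442) = 1/(((62 + 3*sqrt(151)) - 11855) + 95442) = 1/((-11793 + 3*sqrt(151)) + 95442) = 1/(83649 + 3*sqrt(151))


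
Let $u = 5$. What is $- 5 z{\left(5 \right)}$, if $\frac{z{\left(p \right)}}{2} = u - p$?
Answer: $0$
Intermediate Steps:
$z{\left(p \right)} = 10 - 2 p$ ($z{\left(p \right)} = 2 \left(5 - p\right) = 10 - 2 p$)
$- 5 z{\left(5 \right)} = - 5 \left(10 - 10\right) = \left(-5\right) 0 = 0$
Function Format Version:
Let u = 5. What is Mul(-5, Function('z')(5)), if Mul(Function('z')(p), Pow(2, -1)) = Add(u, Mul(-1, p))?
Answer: 0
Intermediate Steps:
Function('z')(p) = Add(10, Mul(-2, p)) (Function('z')(p) = Mul(2, Add(5, Mul(-1, p))) = Add(10, Mul(-2, p)))
Mul(-5, Function('z')(5)) = Mul(-5, Add(10, Mul(-2, 5))) = Mul(-5, Add(10, -10)) = Mul(-5, 0) = 0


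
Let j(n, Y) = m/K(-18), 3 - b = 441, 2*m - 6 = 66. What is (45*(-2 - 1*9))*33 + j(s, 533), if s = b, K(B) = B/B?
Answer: -16299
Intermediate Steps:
K(B) = 1
m = 36 (m = 3 + (½)*66 = 3 + 33 = 36)
b = -438 (b = 3 - 1*441 = 3 - 441 = -438)
s = -438
j(n, Y) = 36 (j(n, Y) = 36/1 = 36*1 = 36)
(45*(-2 - 1*9))*33 + j(s, 533) = (45*(-2 - 1*9))*33 + 36 = (45*(-2 - 9))*33 + 36 = (45*(-11))*33 + 36 = -495*33 + 36 = -16335 + 36 = -16299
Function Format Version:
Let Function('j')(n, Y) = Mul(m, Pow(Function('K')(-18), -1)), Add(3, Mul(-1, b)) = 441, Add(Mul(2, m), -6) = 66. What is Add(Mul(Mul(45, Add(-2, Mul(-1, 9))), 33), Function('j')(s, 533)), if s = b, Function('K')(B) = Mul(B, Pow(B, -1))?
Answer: -16299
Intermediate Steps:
Function('K')(B) = 1
m = 36 (m = Add(3, Mul(Rational(1, 2), 66)) = Add(3, 33) = 36)
b = -438 (b = Add(3, Mul(-1, 441)) = Add(3, -441) = -438)
s = -438
Function('j')(n, Y) = 36 (Function('j')(n, Y) = Mul(36, Pow(1, -1)) = Mul(36, 1) = 36)
Add(Mul(Mul(45, Add(-2, Mul(-1, 9))), 33), Function('j')(s, 533)) = Add(Mul(Mul(45, Add(-2, Mul(-1, 9))), 33), 36) = Add(Mul(Mul(45, Add(-2, -9)), 33), 36) = Add(Mul(Mul(45, -11), 33), 36) = Add(Mul(-495, 33), 36) = Add(-16335, 36) = -16299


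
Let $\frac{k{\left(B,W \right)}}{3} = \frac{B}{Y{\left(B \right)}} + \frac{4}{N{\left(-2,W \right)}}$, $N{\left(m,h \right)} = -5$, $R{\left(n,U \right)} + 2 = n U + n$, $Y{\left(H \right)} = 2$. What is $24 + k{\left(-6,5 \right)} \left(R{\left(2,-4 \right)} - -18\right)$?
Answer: $-90$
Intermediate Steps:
$R{\left(n,U \right)} = -2 + n + U n$ ($R{\left(n,U \right)} = -2 + \left(n U + n\right) = -2 + \left(U n + n\right) = -2 + \left(n + U n\right) = -2 + n + U n$)
$k{\left(B,W \right)} = - \frac{12}{5} + \frac{3 B}{2}$ ($k{\left(B,W \right)} = 3 \left(\frac{B}{2} + \frac{4}{-5}\right) = 3 \left(B \frac{1}{2} + 4 \left(- \frac{1}{5}\right)\right) = 3 \left(\frac{B}{2} - \frac{4}{5}\right) = 3 \left(- \frac{4}{5} + \frac{B}{2}\right) = - \frac{12}{5} + \frac{3 B}{2}$)
$24 + k{\left(-6,5 \right)} \left(R{\left(2,-4 \right)} - -18\right) = 24 + \left(- \frac{12}{5} + \frac{3}{2} \left(-6\right)\right) \left(\left(-2 + 2 - 8\right) - -18\right) = 24 + \left(- \frac{12}{5} - 9\right) \left(\left(-2 + 2 - 8\right) + 18\right) = 24 - \frac{57 \left(-8 + 18\right)}{5} = 24 - 114 = -90$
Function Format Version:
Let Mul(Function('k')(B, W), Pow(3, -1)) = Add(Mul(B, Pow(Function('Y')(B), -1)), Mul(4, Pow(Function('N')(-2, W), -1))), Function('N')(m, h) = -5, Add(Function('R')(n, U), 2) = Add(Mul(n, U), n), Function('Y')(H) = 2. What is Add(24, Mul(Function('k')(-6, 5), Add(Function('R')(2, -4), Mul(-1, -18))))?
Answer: -90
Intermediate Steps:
Function('R')(n, U) = Add(-2, n, Mul(U, n)) (Function('R')(n, U) = Add(-2, Add(Mul(n, U), n)) = Add(-2, Add(Mul(U, n), n)) = Add(-2, Add(n, Mul(U, n))) = Add(-2, n, Mul(U, n)))
Function('k')(B, W) = Add(Rational(-12, 5), Mul(Rational(3, 2), B)) (Function('k')(B, W) = Mul(3, Add(Mul(B, Pow(2, -1)), Mul(4, Pow(-5, -1)))) = Mul(3, Add(Mul(B, Rational(1, 2)), Mul(4, Rational(-1, 5)))) = Mul(3, Add(Mul(Rational(1, 2), B), Rational(-4, 5))) = Mul(3, Add(Rational(-4, 5), Mul(Rational(1, 2), B))) = Add(Rational(-12, 5), Mul(Rational(3, 2), B)))
Add(24, Mul(Function('k')(-6, 5), Add(Function('R')(2, -4), Mul(-1, -18)))) = Add(24, Mul(Add(Rational(-12, 5), Mul(Rational(3, 2), -6)), Add(Add(-2, 2, Mul(-4, 2)), Mul(-1, -18)))) = Add(24, Mul(Add(Rational(-12, 5), -9), Add(Add(-2, 2, -8), 18))) = Add(24, Mul(Rational(-57, 5), Add(-8, 18))) = Add(24, Mul(Rational(-57, 5), 10)) = Add(24, -114) = -90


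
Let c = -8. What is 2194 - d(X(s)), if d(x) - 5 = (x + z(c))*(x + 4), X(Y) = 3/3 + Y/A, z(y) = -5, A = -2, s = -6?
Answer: 2197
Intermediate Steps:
X(Y) = 1 - Y/2 (X(Y) = 3/3 + Y/(-2) = 3*(1/3) + Y*(-1/2) = 1 - Y/2)
d(x) = 5 + (-5 + x)*(4 + x) (d(x) = 5 + (x - 5)*(x + 4) = 5 + (-5 + x)*(4 + x))
2194 - d(X(s)) = 2194 - (-15 + (1 - 1/2*(-6))**2 - (1 - 1/2*(-6))) = 2194 - (-15 + (1 + 3)**2 - (1 + 3)) = 2194 - (-15 + 4**2 - 1*4) = 2194 - (-15 + 16 - 4) = 2194 - 1*(-3) = 2194 + 3 = 2197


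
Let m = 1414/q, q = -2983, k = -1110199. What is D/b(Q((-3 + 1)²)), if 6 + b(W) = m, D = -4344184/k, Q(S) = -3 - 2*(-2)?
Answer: -1619837609/2680020386 ≈ -0.60441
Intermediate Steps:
Q(S) = 1 (Q(S) = -3 + 4 = 1)
D = 4344184/1110199 (D = -4344184/(-1110199) = -4344184*(-1/1110199) = 4344184/1110199 ≈ 3.9130)
m = -1414/2983 (m = 1414/(-2983) = 1414*(-1/2983) = -1414/2983 ≈ -0.47402)
b(W) = -19312/2983 (b(W) = -6 - 1414/2983 = -19312/2983)
D/b(Q((-3 + 1)²)) = 4344184/(1110199*(-19312/2983)) = (4344184/1110199)*(-2983/19312) = -1619837609/2680020386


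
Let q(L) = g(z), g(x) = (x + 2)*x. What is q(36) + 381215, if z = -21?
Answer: 381614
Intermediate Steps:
g(x) = x*(2 + x) (g(x) = (2 + x)*x = x*(2 + x))
q(L) = 399 (q(L) = -21*(2 - 21) = -21*(-19) = 399)
q(36) + 381215 = 399 + 381215 = 381614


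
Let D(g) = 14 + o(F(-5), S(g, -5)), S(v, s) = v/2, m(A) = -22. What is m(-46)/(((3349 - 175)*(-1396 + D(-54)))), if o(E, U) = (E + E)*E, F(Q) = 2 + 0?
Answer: 11/2180538 ≈ 5.0446e-6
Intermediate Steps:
F(Q) = 2
S(v, s) = v/2 (S(v, s) = v*(½) = v/2)
o(E, U) = 2*E² (o(E, U) = (2*E)*E = 2*E²)
D(g) = 22 (D(g) = 14 + 2*2² = 14 + 2*4 = 14 + 8 = 22)
m(-46)/(((3349 - 175)*(-1396 + D(-54)))) = -22*1/((-1396 + 22)*(3349 - 175)) = -22/(3174*(-1374)) = -22/(-4361076) = -22*(-1/4361076) = 11/2180538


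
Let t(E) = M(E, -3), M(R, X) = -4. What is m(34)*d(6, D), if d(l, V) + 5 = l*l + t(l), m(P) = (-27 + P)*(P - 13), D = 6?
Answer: 3969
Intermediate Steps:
m(P) = (-27 + P)*(-13 + P)
t(E) = -4
d(l, V) = -9 + l² (d(l, V) = -5 + (l*l - 4) = -5 + (l² - 4) = -5 + (-4 + l²) = -9 + l²)
m(34)*d(6, D) = (351 + 34² - 40*34)*(-9 + 6²) = (351 + 1156 - 1360)*(-9 + 36) = 147*27 = 3969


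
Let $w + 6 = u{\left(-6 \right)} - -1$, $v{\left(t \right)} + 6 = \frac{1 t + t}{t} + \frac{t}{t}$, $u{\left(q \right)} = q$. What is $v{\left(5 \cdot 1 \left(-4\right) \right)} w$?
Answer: $33$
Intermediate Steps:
$v{\left(t \right)} = -3$ ($v{\left(t \right)} = -6 + \left(\frac{1 t + t}{t} + \frac{t}{t}\right) = -6 + \left(\frac{t + t}{t} + 1\right) = -6 + \left(\frac{2 t}{t} + 1\right) = -6 + \left(2 + 1\right) = -6 + 3 = -3$)
$w = -11$ ($w = -6 - 5 = -11$)
$v{\left(5 \cdot 1 \left(-4\right) \right)} w = \left(-3\right) \left(-11\right) = 33$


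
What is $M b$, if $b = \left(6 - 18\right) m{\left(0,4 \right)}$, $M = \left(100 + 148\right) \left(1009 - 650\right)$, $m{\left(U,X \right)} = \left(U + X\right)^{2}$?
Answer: $-17094144$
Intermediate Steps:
$M = 89032$ ($M = 248 \cdot 359 = 89032$)
$b = -192$ ($b = \left(6 - 18\right) \left(0 + 4\right)^{2} = - 12 \cdot 4^{2} = \left(-12\right) 16 = -192$)
$M b = 89032 \left(-192\right) = -17094144$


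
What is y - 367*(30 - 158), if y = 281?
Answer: 47257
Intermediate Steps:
y - 367*(30 - 158) = 281 - 367*(30 - 158) = 281 - 367*(-128) = 281 + 46976 = 47257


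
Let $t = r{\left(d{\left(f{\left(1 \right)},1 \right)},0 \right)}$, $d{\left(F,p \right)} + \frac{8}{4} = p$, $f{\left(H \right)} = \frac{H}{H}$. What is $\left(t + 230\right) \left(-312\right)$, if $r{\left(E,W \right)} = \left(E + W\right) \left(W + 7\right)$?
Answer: $-69576$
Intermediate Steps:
$f{\left(H \right)} = 1$
$d{\left(F,p \right)} = -2 + p$
$r{\left(E,W \right)} = \left(7 + W\right) \left(E + W\right)$ ($r{\left(E,W \right)} = \left(E + W\right) \left(7 + W\right) = \left(7 + W\right) \left(E + W\right)$)
$t = -7$ ($t = 0^{2} + 7 \left(-2 + 1\right) + 7 \cdot 0 + \left(-2 + 1\right) 0 = 0 + 7 \left(-1\right) + 0 - 0 = 0 - 7 + 0 + 0 = -7$)
$\left(t + 230\right) \left(-312\right) = \left(-7 + 230\right) \left(-312\right) = 223 \left(-312\right) = -69576$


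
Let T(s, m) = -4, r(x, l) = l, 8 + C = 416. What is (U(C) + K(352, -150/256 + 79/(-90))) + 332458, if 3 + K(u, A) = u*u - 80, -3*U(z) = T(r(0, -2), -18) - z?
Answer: 1369249/3 ≈ 4.5642e+5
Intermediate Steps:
C = 408 (C = -8 + 416 = 408)
U(z) = 4/3 + z/3 (U(z) = -(-4 - z)/3 = 4/3 + z/3)
K(u, A) = -83 + u² (K(u, A) = -3 + (u*u - 80) = -3 + (u² - 80) = -3 + (-80 + u²) = -83 + u²)
(U(C) + K(352, -150/256 + 79/(-90))) + 332458 = ((4/3 + (⅓)*408) + (-83 + 352²)) + 332458 = ((4/3 + 136) + (-83 + 123904)) + 332458 = (412/3 + 123821) + 332458 = 371875/3 + 332458 = 1369249/3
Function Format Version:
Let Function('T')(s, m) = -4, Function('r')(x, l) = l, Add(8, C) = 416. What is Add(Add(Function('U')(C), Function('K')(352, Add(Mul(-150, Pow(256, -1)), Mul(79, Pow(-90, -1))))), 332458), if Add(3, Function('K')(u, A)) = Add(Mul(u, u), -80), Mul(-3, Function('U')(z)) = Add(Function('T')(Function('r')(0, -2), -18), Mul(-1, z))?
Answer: Rational(1369249, 3) ≈ 4.5642e+5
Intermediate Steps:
C = 408 (C = Add(-8, 416) = 408)
Function('U')(z) = Add(Rational(4, 3), Mul(Rational(1, 3), z)) (Function('U')(z) = Mul(Rational(-1, 3), Add(-4, Mul(-1, z))) = Add(Rational(4, 3), Mul(Rational(1, 3), z)))
Function('K')(u, A) = Add(-83, Pow(u, 2)) (Function('K')(u, A) = Add(-3, Add(Mul(u, u), -80)) = Add(-3, Add(Pow(u, 2), -80)) = Add(-3, Add(-80, Pow(u, 2))) = Add(-83, Pow(u, 2)))
Add(Add(Function('U')(C), Function('K')(352, Add(Mul(-150, Pow(256, -1)), Mul(79, Pow(-90, -1))))), 332458) = Add(Add(Add(Rational(4, 3), Mul(Rational(1, 3), 408)), Add(-83, Pow(352, 2))), 332458) = Add(Add(Add(Rational(4, 3), 136), Add(-83, 123904)), 332458) = Add(Add(Rational(412, 3), 123821), 332458) = Add(Rational(371875, 3), 332458) = Rational(1369249, 3)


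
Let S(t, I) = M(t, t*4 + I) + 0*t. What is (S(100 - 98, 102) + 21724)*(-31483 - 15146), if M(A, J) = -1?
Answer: -1012921767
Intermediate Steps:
S(t, I) = -1 (S(t, I) = -1 + 0*t = -1 + 0 = -1)
(S(100 - 98, 102) + 21724)*(-31483 - 15146) = (-1 + 21724)*(-31483 - 15146) = 21723*(-46629) = -1012921767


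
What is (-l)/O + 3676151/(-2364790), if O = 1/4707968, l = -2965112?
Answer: 33011646428353556489/2364790 ≈ 1.3960e+13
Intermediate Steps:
O = 1/4707968 ≈ 2.1241e-7
(-l)/O + 3676151/(-2364790) = (-1*(-2965112))/(1/4707968) + 3676151/(-2364790) = 2965112*4707968 + 3676151*(-1/2364790) = 13959652412416 - 3676151/2364790 = 33011646428353556489/2364790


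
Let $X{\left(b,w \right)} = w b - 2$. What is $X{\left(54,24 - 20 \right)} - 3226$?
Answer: $-3012$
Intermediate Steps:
$X{\left(b,w \right)} = -2 + b w$ ($X{\left(b,w \right)} = b w - 2 = -2 + b w$)
$X{\left(54,24 - 20 \right)} - 3226 = \left(-2 + 54 \left(24 - 20\right)\right) - 3226 = \left(-2 + 54 \cdot 4\right) - 3226 = \left(-2 + 216\right) - 3226 = 214 - 3226 = -3012$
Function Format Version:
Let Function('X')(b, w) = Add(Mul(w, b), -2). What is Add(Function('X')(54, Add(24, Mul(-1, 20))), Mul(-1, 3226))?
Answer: -3012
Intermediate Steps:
Function('X')(b, w) = Add(-2, Mul(b, w)) (Function('X')(b, w) = Add(Mul(b, w), -2) = Add(-2, Mul(b, w)))
Add(Function('X')(54, Add(24, Mul(-1, 20))), Mul(-1, 3226)) = Add(Add(-2, Mul(54, Add(24, Mul(-1, 20)))), Mul(-1, 3226)) = Add(Add(-2, Mul(54, Add(24, -20))), -3226) = Add(Add(-2, Mul(54, 4)), -3226) = Add(Add(-2, 216), -3226) = Add(214, -3226) = -3012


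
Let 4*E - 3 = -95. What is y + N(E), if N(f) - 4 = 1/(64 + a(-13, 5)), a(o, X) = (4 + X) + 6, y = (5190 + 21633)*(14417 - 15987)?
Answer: -3326856373/79 ≈ -4.2112e+7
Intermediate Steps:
E = -23 (E = 3/4 + (1/4)*(-95) = 3/4 - 95/4 = -23)
y = -42112110 (y = 26823*(-1570) = -42112110)
a(o, X) = 10 + X
N(f) = 317/79 (N(f) = 4 + 1/(64 + (10 + 5)) = 4 + 1/(64 + 15) = 4 + 1/79 = 317/79)
y + N(E) = -42112110 + 317/79 = -3326856373/79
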